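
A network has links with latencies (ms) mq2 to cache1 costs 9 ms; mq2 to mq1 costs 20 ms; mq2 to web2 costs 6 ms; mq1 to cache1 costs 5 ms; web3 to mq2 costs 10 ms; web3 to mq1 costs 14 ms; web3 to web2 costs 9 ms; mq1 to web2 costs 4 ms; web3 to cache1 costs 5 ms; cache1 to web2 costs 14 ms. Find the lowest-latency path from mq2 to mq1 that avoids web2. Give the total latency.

Comparing a few candidate routes:
mq2-web3-mq1: 10 + 14 = 24
mq2-web3-cache1-mq1: 10 + 5 + 5 = 20
mq2-cache1-mq1: 9 + 5 = 14
mq2-mq1: 20
Best route has total 14 ms.

14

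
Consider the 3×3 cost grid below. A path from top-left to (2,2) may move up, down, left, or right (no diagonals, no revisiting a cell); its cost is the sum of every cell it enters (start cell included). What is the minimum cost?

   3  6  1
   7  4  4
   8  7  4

18

Path r0c0 → r0c1 → r0c2 → r1c2 → r2c2: 3 + 6 + 1 + 4 + 4 = 18.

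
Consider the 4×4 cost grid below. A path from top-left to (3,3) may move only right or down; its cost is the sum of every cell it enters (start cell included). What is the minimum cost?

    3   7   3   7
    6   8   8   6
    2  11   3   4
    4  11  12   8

36

Cheapest: r0c0 -> r0c1 -> r0c2 -> r1c2 -> r2c2 -> r2c3 -> r3c3
  3 + 7 + 3 + 8 + 3 + 4 + 8 = 36
(Top row then right column would cost 38.)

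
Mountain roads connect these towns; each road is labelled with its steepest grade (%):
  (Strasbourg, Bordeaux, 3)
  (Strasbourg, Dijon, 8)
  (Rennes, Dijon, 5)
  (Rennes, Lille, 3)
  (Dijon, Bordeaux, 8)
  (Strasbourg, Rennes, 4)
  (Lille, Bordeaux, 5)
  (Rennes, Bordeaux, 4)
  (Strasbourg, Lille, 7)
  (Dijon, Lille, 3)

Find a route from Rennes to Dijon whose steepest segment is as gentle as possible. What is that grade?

3

A few of the Rennes→Dijon routes:
Rennes → Bordeaux → Lille → Dijon: max(4, 5, 3) = 5
Rennes → Lille → Dijon: max(3, 3) = 3
Rennes → Strasbourg → Bordeaux → Lille → Dijon: max(4, 3, 5, 3) = 5
Best route has worst link 3%.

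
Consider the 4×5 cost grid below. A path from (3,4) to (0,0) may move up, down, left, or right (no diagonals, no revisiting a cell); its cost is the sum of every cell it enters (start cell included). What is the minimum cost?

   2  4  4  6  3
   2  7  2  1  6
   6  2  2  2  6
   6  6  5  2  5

22

Cheapest: r3c4 r3c3 r2c3 r1c3 r1c2 r0c2 r0c1 r0c0
  5 + 2 + 2 + 1 + 2 + 4 + 4 + 2 = 22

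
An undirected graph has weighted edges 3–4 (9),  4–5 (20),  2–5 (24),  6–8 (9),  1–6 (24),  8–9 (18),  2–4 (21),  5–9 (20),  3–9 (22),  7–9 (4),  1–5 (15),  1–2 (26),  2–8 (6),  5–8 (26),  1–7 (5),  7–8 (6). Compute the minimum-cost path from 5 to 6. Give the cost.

35

Comparing a few candidate routes:
5-1-7-8-6: 15 + 5 + 6 + 9 = 35
5-8-6: 26 + 9 = 35
5-9-7-8-6: 20 + 4 + 6 + 9 = 39
The minimum is 35.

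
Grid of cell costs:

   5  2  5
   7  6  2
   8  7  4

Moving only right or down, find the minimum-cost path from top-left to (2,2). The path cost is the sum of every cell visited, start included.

Take r0c0 → r0c1 → r0c2 → r1c2 → r2c2 for a total of 5 + 2 + 5 + 2 + 4 = 18.

18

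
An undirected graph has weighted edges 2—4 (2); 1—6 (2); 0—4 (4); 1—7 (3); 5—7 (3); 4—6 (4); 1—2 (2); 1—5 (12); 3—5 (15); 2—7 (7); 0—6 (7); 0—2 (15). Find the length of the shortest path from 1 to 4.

Comparing a few candidate routes:
1 - 6 - 0 - 4: 2 + 7 + 4 = 13
1 - 7 - 2 - 4: 3 + 7 + 2 = 12
1 - 6 - 4: 2 + 4 = 6
1 - 2 - 4: 2 + 2 = 4
Shortest: 4.

4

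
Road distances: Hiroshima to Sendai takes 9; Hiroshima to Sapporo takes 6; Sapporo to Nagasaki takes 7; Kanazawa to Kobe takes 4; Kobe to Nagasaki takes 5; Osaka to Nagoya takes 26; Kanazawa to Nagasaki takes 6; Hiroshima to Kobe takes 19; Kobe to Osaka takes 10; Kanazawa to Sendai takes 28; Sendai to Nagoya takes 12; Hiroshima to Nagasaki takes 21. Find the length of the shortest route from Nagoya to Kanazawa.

40

A few of the Nagoya→Kanazawa routes:
Nagoya → Sendai → Hiroshima → Kobe → Kanazawa: 12 + 9 + 19 + 4 = 44
Nagoya → Osaka → Kobe → Kanazawa: 26 + 10 + 4 = 40
Nagoya → Sendai → Hiroshima → Sapporo → Nagasaki → Kobe → Kanazawa: 12 + 9 + 6 + 7 + 5 + 4 = 43
Nagoya → Sendai → Hiroshima → Sapporo → Nagasaki → Kanazawa: 12 + 9 + 6 + 7 + 6 = 40
Nagoya → Sendai → Kanazawa: 12 + 28 = 40
Shortest: 40.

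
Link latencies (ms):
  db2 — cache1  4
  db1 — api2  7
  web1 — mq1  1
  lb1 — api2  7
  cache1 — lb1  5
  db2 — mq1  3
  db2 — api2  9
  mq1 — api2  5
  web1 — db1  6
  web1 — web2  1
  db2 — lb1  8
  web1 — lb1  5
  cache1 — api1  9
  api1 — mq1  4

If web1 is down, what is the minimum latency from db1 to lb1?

14

Some routes from db1 to lb1 avoiding web1:
db1→api2→mq1→db2→lb1: 7 + 5 + 3 + 8 = 23
db1→api2→db2→lb1: 7 + 9 + 8 = 24
db1→api2→lb1: 7 + 7 = 14
Best route has total 14 ms.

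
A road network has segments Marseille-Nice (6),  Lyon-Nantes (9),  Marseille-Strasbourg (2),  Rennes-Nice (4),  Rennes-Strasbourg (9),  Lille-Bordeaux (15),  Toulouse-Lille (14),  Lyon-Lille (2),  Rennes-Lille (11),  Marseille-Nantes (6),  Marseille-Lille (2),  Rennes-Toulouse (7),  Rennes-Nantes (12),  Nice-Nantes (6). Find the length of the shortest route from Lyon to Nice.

10

Checking several routes:
Lyon -> Lille -> Rennes -> Nice: 2 + 11 + 4 = 17
Lyon -> Lille -> Marseille -> Strasbourg -> Rennes -> Nice: 2 + 2 + 2 + 9 + 4 = 19
Lyon -> Lille -> Marseille -> Nice: 2 + 2 + 6 = 10
Lyon -> Nantes -> Nice: 9 + 6 = 15
Lyon -> Lille -> Marseille -> Nantes -> Nice: 2 + 2 + 6 + 6 = 16
Best route has total 10.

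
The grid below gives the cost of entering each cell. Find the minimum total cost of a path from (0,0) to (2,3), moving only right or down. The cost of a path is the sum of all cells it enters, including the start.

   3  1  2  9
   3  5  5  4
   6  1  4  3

17

Cheapest: r0c0 r0c1 r1c1 r2c1 r2c2 r2c3
  3 + 1 + 5 + 1 + 4 + 3 = 17
For comparison, the top-then-right route costs 22.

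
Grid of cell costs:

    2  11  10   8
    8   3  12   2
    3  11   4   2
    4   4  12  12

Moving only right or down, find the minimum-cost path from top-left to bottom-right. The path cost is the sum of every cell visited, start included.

Best path: r0c0 → r1c0 → r1c1 → r1c2 → r1c3 → r2c3 → r3c3
Cost: 2 + 8 + 3 + 12 + 2 + 2 + 12 = 41

41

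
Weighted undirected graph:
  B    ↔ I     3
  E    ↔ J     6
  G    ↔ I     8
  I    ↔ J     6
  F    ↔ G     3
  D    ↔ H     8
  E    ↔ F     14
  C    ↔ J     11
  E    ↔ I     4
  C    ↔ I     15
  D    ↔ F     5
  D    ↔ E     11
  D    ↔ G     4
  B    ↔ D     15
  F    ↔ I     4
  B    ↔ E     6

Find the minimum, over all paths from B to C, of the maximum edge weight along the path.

11

Some routes from B to C:
B→E→I→J→C: max(6, 4, 6, 11) = 11
B→E→D→G→I→J→C: max(6, 11, 4, 8, 6, 11) = 11
B→E→D→G→F→I→J→C: max(6, 11, 4, 3, 4, 6, 11) = 11
B→E→D→F→I→J→C: max(6, 11, 5, 4, 6, 11) = 11
B→E→J→C: max(6, 6, 11) = 11
B→E→D→F→G→I→J→C: max(6, 11, 5, 3, 8, 6, 11) = 11
Smallest bottleneck: 11.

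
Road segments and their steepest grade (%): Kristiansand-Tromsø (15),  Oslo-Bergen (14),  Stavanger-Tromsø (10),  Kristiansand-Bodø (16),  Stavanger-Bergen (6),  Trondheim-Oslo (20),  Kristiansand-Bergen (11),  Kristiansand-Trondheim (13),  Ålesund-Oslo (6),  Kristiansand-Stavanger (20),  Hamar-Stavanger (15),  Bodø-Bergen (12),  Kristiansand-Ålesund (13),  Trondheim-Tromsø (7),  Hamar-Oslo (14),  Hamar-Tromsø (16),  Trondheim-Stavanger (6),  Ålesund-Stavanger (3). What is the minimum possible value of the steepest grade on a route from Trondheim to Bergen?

6

A few of the Trondheim→Bergen routes:
Trondheim → Tromsø → Stavanger → Bergen: max(7, 10, 6) = 10
Trondheim → Tromsø → Stavanger → Ålesund → Kristiansand → Bergen: max(7, 10, 3, 13, 11) = 13
Trondheim → Stavanger → Bergen: max(6, 6) = 6
The minimum achievable maximum is 6%.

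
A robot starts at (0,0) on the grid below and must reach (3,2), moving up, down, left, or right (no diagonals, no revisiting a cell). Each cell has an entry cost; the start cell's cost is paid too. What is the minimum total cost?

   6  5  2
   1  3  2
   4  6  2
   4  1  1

Best path: [0,0]→[1,0]→[1,1]→[1,2]→[2,2]→[3,2]
Cost: 6 + 1 + 3 + 2 + 2 + 1 = 15

15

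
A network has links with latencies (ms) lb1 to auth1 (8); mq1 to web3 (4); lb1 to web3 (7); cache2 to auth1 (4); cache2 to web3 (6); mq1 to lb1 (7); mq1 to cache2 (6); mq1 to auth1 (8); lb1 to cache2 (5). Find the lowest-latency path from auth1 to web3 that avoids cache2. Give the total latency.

12

Candidate routes:
auth1-lb1-mq1-web3: 8 + 7 + 4 = 19
auth1-mq1-web3: 8 + 4 = 12
auth1-mq1-lb1-web3: 8 + 7 + 7 = 22
auth1-lb1-web3: 8 + 7 = 15
The minimum is 12 ms.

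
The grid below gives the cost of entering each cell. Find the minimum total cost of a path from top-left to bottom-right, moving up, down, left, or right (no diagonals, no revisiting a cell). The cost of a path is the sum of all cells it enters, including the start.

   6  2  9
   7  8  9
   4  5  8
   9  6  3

Best path: r0c0→r0c1→r1c1→r2c1→r3c1→r3c2
Cost: 6 + 2 + 8 + 5 + 6 + 3 = 30

30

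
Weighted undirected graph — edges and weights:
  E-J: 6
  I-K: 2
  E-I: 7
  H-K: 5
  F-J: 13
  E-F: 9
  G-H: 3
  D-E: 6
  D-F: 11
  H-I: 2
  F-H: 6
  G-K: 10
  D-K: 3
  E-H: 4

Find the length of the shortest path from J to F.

13

Checking several routes:
J → E → H → F: 6 + 4 + 6 = 16
J → E → I → H → F: 6 + 7 + 2 + 6 = 21
J → F: 13
J → E → F: 6 + 9 = 15
The minimum is 13.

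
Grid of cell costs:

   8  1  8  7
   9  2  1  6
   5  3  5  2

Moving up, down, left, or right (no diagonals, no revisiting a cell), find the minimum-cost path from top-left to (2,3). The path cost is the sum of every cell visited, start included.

Cheapest: r0c0 → r0c1 → r1c1 → r1c2 → r2c2 → r2c3
  8 + 1 + 2 + 1 + 5 + 2 = 19

19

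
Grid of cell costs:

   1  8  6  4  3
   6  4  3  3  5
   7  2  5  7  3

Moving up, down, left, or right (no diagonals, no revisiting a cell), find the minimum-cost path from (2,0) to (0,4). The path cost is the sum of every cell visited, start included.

Cheapest: r2c0 -> r2c1 -> r1c1 -> r1c2 -> r1c3 -> r0c3 -> r0c4
  7 + 2 + 4 + 3 + 3 + 4 + 3 = 26

26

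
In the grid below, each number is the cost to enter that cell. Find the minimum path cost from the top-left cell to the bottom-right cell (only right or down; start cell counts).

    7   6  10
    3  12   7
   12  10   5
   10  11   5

39

Cheapest: [0,0] → [1,0] → [1,1] → [1,2] → [2,2] → [3,2]
  7 + 3 + 12 + 7 + 5 + 5 = 39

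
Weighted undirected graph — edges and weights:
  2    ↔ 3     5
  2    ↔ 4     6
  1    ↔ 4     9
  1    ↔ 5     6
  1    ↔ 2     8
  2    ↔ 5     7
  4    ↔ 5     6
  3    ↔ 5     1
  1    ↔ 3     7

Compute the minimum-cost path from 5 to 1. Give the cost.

6

Some routes from 5 to 1:
5 -> 2 -> 1: 7 + 8 = 15
5 -> 3 -> 1: 1 + 7 = 8
5 -> 1: 6
5 -> 2 -> 3 -> 1: 7 + 5 + 7 = 19
5 -> 4 -> 1: 6 + 9 = 15
5 -> 3 -> 2 -> 1: 1 + 5 + 8 = 14
The minimum is 6.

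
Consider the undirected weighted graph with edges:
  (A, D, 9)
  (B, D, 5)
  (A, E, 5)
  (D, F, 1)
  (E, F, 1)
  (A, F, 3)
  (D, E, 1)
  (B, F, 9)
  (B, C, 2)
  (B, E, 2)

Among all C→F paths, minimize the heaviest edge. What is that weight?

Checking several routes:
C → B → E → A → F: max(2, 2, 5, 3) = 5
C → B → D → E → F: max(2, 5, 1, 1) = 5
C → B → E → F: max(2, 2, 1) = 2
C → B → D → E → A → F: max(2, 5, 1, 5, 3) = 5
C → B → D → F: max(2, 5, 1) = 5
C → B → E → D → F: max(2, 2, 1, 1) = 2
Smallest bottleneck: 2.

2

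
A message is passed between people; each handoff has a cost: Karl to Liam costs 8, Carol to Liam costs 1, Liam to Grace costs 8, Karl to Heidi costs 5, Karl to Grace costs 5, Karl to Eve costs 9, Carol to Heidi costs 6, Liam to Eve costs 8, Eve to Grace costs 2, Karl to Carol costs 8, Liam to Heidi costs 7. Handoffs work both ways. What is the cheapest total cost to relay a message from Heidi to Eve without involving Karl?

A few of the Heidi→Eve routes:
Heidi → Liam → Eve: 7 + 8 = 15
Heidi → Carol → Liam → Eve: 6 + 1 + 8 = 15
Heidi → Carol → Liam → Grace → Eve: 6 + 1 + 8 + 2 = 17
Shortest: 15.

15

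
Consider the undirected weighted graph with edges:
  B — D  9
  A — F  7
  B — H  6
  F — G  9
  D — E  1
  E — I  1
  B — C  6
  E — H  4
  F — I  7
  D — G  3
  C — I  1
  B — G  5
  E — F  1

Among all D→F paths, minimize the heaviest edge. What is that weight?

1

Checking several routes:
D → G → B → C → I → E → F: max(3, 5, 6, 1, 1, 1) = 6
D → E → F: max(1, 1) = 1
D → G → B → H → E → I → F: max(3, 5, 6, 4, 1, 7) = 7
D → G → B → H → E → F: max(3, 5, 6, 4, 1) = 6
The minimum achievable maximum is 1.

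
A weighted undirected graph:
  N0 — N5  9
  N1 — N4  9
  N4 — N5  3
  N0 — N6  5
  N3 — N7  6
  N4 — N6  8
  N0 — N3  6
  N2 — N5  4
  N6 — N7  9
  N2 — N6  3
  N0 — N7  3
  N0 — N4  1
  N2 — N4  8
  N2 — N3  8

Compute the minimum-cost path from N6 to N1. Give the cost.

15

Checking several routes:
N6 -> N0 -> N4 -> N1: 5 + 1 + 9 = 15
N6 -> N4 -> N1: 8 + 9 = 17
N6 -> N2 -> N5 -> N4 -> N1: 3 + 4 + 3 + 9 = 19
Shortest: 15.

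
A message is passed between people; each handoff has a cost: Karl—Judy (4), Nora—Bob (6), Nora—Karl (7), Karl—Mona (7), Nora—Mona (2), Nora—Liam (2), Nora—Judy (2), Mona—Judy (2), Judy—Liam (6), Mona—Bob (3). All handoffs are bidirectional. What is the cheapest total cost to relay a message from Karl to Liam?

8

Some routes from Karl to Liam:
Karl → Nora → Liam: 7 + 2 = 9
Karl → Judy → Nora → Liam: 4 + 2 + 2 = 8
Karl → Judy → Mona → Nora → Liam: 4 + 2 + 2 + 2 = 10
Shortest: 8.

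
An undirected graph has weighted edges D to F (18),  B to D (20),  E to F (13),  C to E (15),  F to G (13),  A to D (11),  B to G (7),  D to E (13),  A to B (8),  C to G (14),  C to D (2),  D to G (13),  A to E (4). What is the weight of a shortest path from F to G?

Checking several routes:
F→E→A→B→G: 13 + 4 + 8 + 7 = 32
F→D→G: 18 + 13 = 31
F→G: 13
Shortest: 13.

13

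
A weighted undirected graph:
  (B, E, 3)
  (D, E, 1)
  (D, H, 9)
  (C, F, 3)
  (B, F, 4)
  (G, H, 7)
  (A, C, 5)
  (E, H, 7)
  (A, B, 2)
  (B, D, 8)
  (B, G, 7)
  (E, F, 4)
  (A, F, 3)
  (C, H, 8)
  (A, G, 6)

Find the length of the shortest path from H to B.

Checking several routes:
H → D → E → B: 9 + 1 + 3 = 13
H → G → B: 7 + 7 = 14
H → C → F → B: 8 + 3 + 4 = 15
H → E → B: 7 + 3 = 10
H → G → A → B: 7 + 6 + 2 = 15
H → C → A → B: 8 + 5 + 2 = 15
The minimum is 10.

10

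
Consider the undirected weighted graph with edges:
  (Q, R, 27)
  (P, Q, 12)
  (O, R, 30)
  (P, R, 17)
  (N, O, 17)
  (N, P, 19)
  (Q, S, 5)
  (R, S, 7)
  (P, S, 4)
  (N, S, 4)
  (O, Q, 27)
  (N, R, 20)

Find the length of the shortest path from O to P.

25

Comparing a few candidate routes:
O→N→S→P: 17 + 4 + 4 = 25
O→Q→S→P: 27 + 5 + 4 = 36
O→N→P: 17 + 19 = 36
O→N→S→Q→P: 17 + 4 + 5 + 12 = 38
O→Q→P: 27 + 12 = 39
The minimum is 25.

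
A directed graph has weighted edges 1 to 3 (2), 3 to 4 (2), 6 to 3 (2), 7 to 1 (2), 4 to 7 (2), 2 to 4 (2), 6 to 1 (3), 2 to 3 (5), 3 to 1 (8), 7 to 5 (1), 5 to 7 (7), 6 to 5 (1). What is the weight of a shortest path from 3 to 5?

Candidate routes:
3→4→7→5: 2 + 2 + 1 = 5
Best route has total 5.

5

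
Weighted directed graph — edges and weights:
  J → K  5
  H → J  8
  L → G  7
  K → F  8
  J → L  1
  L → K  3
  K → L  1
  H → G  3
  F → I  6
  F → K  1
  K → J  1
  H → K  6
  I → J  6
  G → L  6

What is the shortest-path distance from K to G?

Routes from K to G:
K -> F -> I -> J -> L -> G: 8 + 6 + 6 + 1 + 7 = 28
K -> J -> L -> G: 1 + 1 + 7 = 9
K -> L -> G: 1 + 7 = 8
Best route has total 8.

8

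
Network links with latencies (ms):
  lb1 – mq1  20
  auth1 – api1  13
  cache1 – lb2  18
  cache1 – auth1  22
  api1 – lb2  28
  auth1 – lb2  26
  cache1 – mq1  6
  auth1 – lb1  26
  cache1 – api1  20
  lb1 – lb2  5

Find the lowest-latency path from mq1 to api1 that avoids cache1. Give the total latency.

Paths from mq1 to api1 avoiding cache1:
mq1 - lb1 - auth1 - api1: 20 + 26 + 13 = 59
mq1 - lb1 - auth1 - lb2 - api1: 20 + 26 + 26 + 28 = 100
mq1 - lb1 - lb2 - auth1 - api1: 20 + 5 + 26 + 13 = 64
mq1 - lb1 - lb2 - api1: 20 + 5 + 28 = 53
Shortest: 53 ms.

53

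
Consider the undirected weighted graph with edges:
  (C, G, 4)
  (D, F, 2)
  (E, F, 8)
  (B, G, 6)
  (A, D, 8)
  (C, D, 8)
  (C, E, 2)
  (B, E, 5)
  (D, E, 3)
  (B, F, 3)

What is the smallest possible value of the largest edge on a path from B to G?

4

Some routes from B to G:
B→G: max(6) = 6
B→E→C→G: max(5, 2, 4) = 5
B→F→D→E→C→G: max(3, 2, 3, 2, 4) = 4
Best route has worst link 4.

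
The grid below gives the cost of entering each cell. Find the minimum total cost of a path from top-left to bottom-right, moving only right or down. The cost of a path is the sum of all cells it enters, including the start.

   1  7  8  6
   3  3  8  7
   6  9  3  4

22

Best path: r0c0 r1c0 r1c1 r1c2 r2c2 r2c3
Cost: 1 + 3 + 3 + 8 + 3 + 4 = 22
For comparison, the top-then-right route costs 33.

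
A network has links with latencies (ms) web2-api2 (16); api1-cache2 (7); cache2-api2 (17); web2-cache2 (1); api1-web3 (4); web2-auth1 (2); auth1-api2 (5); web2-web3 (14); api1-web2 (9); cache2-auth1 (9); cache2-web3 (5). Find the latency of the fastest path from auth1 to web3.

8

A few of the auth1→web3 routes:
auth1-web2-cache2-web3: 2 + 1 + 5 = 8
auth1-web2-cache2-api1-web3: 2 + 1 + 7 + 4 = 14
auth1-cache2-web3: 9 + 5 = 14
Best route has total 8 ms.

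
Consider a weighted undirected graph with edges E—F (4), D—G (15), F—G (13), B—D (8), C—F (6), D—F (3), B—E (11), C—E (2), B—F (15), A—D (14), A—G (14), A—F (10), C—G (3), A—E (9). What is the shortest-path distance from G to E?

Checking several routes:
G - F - C - E: 13 + 6 + 2 = 21
G - F - E: 13 + 4 = 17
G - C - E: 3 + 2 = 5
G - C - F - E: 3 + 6 + 4 = 13
Best route has total 5.

5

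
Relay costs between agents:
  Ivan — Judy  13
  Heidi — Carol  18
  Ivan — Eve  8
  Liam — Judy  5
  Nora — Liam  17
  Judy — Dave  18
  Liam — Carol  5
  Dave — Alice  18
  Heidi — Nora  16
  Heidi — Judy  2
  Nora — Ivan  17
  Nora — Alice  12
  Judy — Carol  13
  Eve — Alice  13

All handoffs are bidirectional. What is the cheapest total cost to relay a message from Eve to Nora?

Checking several routes:
Eve - Ivan - Judy - Liam - Nora: 8 + 13 + 5 + 17 = 43
Eve - Ivan - Nora: 8 + 17 = 25
Eve - Ivan - Judy - Heidi - Nora: 8 + 13 + 2 + 16 = 39
Eve - Alice - Nora: 13 + 12 = 25
The minimum is 25.

25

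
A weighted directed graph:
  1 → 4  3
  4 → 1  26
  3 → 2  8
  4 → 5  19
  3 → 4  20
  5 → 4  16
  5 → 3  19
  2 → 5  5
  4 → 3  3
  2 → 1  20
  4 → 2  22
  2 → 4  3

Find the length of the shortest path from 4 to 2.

Routes from 4 to 2:
4→3→2: 3 + 8 = 11
4→2: 22
4→5→3→2: 19 + 19 + 8 = 46
The minimum is 11.

11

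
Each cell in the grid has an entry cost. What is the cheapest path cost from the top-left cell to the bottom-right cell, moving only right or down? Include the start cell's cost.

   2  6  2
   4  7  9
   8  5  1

19

Take (0,0) (1,0) (1,1) (2,1) (2,2) for a total of 2 + 4 + 7 + 5 + 1 = 19.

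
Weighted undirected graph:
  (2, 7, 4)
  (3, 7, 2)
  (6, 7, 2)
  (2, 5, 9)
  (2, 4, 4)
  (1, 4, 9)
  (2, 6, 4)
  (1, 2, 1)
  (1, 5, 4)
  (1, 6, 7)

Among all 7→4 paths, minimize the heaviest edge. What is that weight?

A few of the 7→4 routes:
7 → 2 → 4: max(4, 4) = 4
7 → 2 → 1 → 4: max(4, 1, 9) = 9
7 → 6 → 2 → 4: max(2, 4, 4) = 4
7 → 6 → 1 → 2 → 4: max(2, 7, 1, 4) = 7
The minimum achievable maximum is 4.

4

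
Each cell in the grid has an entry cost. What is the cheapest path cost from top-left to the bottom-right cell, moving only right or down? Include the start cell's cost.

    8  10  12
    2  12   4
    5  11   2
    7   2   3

Best path: (0,0) → (1,0) → (2,0) → (3,0) → (3,1) → (3,2)
Cost: 8 + 2 + 5 + 7 + 2 + 3 = 27

27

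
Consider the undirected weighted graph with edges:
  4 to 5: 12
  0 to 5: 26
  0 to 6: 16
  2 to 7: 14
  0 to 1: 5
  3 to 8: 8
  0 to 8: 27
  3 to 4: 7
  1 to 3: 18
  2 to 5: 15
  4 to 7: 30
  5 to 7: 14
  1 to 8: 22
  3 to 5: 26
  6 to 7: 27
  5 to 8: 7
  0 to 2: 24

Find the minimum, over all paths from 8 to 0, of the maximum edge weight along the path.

Checking several routes:
8→3→1→0: max(8, 18, 5) = 18
8→1→0: max(22, 5) = 22
8→5→4→3→1→0: max(7, 12, 7, 18, 5) = 18
Best route has worst link 18.

18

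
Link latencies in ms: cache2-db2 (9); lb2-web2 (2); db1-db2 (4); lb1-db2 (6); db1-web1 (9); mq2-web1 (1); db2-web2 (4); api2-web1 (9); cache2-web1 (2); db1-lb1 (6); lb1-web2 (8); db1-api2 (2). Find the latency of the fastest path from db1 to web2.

8

Comparing a few candidate routes:
db1-lb1-db2-web2: 6 + 6 + 4 = 16
db1-db2-lb1-web2: 4 + 6 + 8 = 18
db1-lb1-web2: 6 + 8 = 14
db1-web1-cache2-db2-web2: 9 + 2 + 9 + 4 = 24
db1-db2-web2: 4 + 4 = 8
The minimum is 8 ms.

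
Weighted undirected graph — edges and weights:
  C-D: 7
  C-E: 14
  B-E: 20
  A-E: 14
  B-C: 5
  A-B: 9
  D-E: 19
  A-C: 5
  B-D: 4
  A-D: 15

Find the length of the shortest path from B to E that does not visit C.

Routes from B to E avoiding C:
B-D-A-E: 4 + 15 + 14 = 33
B-A-D-E: 9 + 15 + 19 = 43
B-E: 20
B-D-E: 4 + 19 = 23
B-A-E: 9 + 14 = 23
Best route has total 20.

20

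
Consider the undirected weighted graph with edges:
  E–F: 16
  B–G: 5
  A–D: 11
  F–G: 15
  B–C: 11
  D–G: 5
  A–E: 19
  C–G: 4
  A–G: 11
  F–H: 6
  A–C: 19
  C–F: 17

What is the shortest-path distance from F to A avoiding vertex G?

35

Routes from F to A avoiding G:
F -> E -> A: 16 + 19 = 35
F -> C -> A: 17 + 19 = 36
Best route has total 35.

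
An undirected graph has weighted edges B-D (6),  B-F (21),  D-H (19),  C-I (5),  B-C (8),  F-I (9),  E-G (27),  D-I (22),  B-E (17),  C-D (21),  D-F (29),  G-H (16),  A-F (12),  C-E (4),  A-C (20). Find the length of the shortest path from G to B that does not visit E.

41

Checking several routes:
G→H→D→C→B: 16 + 19 + 21 + 8 = 64
G→H→D→I→C→B: 16 + 19 + 22 + 5 + 8 = 70
G→H→D→B: 16 + 19 + 6 = 41
G→H→D→F→B: 16 + 19 + 29 + 21 = 85
The minimum is 41.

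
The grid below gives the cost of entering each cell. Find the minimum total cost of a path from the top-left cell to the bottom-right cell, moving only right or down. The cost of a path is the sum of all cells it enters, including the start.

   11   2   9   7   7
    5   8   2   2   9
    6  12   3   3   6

34

Cheapest: [0,0] -> [0,1] -> [1,1] -> [1,2] -> [1,3] -> [2,3] -> [2,4]
  11 + 2 + 8 + 2 + 2 + 3 + 6 = 34
For comparison, the top-then-right route costs 51.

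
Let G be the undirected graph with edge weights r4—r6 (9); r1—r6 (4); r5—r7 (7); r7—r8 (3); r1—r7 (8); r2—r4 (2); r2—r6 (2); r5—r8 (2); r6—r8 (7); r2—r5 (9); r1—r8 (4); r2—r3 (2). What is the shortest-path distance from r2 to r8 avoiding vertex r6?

Candidate routes:
r2-r5-r7-r8: 9 + 7 + 3 = 19
r2-r5-r8: 9 + 2 = 11
r2-r5-r7-r1-r8: 9 + 7 + 8 + 4 = 28
Best route has total 11.

11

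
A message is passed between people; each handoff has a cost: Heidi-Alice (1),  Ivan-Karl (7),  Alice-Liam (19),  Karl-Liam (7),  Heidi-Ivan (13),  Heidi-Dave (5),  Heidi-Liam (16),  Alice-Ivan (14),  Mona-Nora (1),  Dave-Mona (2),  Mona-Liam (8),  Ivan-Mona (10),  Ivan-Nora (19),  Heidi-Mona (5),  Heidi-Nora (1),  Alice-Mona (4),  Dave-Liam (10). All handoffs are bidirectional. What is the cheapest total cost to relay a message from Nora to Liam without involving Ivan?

Some routes from Nora to Liam avoiding Ivan:
Nora → Mona → Liam: 1 + 8 = 9
Nora → Mona → Dave → Liam: 1 + 2 + 10 = 13
Nora → Heidi → Alice → Mona → Liam: 1 + 1 + 4 + 8 = 14
Nora → Heidi → Mona → Liam: 1 + 5 + 8 = 14
Shortest: 9.

9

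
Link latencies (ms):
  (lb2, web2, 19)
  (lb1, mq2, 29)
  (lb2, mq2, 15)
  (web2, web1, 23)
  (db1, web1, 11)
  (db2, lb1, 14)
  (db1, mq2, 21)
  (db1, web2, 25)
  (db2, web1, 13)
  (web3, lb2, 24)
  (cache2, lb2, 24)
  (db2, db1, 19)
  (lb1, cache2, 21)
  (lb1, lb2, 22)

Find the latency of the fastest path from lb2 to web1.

Some routes from lb2 to web1:
lb2 - web2 - web1: 19 + 23 = 42
lb2 - lb1 - db2 - web1: 22 + 14 + 13 = 49
lb2 - mq2 - db1 - web1: 15 + 21 + 11 = 47
lb2 - web2 - db1 - web1: 19 + 25 + 11 = 55
Best route has total 42 ms.

42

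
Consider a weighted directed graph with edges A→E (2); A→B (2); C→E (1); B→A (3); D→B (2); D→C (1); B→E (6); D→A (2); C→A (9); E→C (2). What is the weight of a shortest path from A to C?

4

Paths from A to C:
A→B→E→C: 2 + 6 + 2 = 10
A→E→C: 2 + 2 = 4
The minimum is 4.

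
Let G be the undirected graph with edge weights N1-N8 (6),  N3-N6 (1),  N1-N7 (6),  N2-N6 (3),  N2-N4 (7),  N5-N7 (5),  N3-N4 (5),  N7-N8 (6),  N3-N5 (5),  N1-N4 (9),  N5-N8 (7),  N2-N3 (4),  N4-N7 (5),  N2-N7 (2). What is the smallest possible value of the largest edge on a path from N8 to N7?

6

Some routes from N8 to N7:
N8→N1→N7: max(6, 6) = 6
N8→N5→N3→N6→N2→N7: max(7, 5, 1, 3, 2) = 7
N8→N5→N3→N2→N7: max(7, 5, 4, 2) = 7
N8→N7: max(6) = 6
N8→N5→N3→N2→N4→N7: max(7, 5, 4, 7, 5) = 7
The minimum achievable maximum is 6.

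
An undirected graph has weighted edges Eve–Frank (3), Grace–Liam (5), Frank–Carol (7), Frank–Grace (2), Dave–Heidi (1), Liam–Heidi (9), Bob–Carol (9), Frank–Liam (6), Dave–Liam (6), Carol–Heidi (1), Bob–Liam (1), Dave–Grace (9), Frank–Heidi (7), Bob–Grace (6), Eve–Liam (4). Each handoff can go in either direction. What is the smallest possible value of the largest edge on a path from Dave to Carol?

Checking several routes:
Dave-Heidi-Frank-Carol: max(1, 7, 7) = 7
Dave-Heidi-Carol: max(1, 1) = 1
Dave-Liam-Grace-Frank-Heidi-Carol: max(6, 5, 2, 7, 1) = 7
Dave-Liam-Grace-Frank-Carol: max(6, 5, 2, 7) = 7
Dave-Liam-Bob-Grace-Frank-Carol: max(6, 1, 6, 2, 7) = 7
The minimum achievable maximum is 1.

1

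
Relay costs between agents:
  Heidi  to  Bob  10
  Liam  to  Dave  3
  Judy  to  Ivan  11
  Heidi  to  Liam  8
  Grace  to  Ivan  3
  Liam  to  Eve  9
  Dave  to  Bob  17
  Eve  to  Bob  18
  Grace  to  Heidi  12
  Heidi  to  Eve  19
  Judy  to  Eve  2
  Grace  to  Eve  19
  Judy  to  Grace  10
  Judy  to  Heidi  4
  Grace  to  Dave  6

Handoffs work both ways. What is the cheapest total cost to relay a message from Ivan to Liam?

12

A few of the Ivan→Liam routes:
Ivan-Grace-Judy-Eve-Liam: 3 + 10 + 2 + 9 = 24
Ivan-Grace-Heidi-Liam: 3 + 12 + 8 = 23
Ivan-Grace-Dave-Liam: 3 + 6 + 3 = 12
Ivan-Judy-Eve-Liam: 11 + 2 + 9 = 22
Ivan-Judy-Heidi-Liam: 11 + 4 + 8 = 23
Ivan-Grace-Judy-Heidi-Liam: 3 + 10 + 4 + 8 = 25
Best route has total 12.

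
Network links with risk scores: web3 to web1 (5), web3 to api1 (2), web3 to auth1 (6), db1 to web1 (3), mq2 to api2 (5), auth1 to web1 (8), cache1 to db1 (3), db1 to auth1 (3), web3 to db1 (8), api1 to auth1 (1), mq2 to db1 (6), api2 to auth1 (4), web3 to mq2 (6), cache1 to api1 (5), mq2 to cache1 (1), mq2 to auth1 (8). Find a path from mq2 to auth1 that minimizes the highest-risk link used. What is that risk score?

3

Comparing a few candidate routes:
mq2-cache1-db1-auth1: max(1, 3, 3) = 3
mq2-db1-cache1-api1-web3-auth1: max(6, 3, 5, 2, 6) = 6
mq2-cache1-api1-web3-web1-db1-auth1: max(1, 5, 2, 5, 3, 3) = 5
mq2-cache1-api1-auth1: max(1, 5, 1) = 5
mq2-cache1-db1-web1-web3-api1-auth1: max(1, 3, 3, 5, 2, 1) = 5
mq2-api2-auth1: max(5, 4) = 5
Smallest bottleneck: 3.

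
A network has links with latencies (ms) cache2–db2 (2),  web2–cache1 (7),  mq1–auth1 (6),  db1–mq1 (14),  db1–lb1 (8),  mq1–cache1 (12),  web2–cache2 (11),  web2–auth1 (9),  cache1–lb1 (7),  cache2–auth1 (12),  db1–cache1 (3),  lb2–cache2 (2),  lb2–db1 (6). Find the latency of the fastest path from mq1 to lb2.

Checking several routes:
mq1 -> db1 -> lb2: 14 + 6 = 20
mq1 -> cache1 -> db1 -> lb2: 12 + 3 + 6 = 21
mq1 -> auth1 -> cache2 -> lb2: 6 + 12 + 2 = 20
Best route has total 20 ms.

20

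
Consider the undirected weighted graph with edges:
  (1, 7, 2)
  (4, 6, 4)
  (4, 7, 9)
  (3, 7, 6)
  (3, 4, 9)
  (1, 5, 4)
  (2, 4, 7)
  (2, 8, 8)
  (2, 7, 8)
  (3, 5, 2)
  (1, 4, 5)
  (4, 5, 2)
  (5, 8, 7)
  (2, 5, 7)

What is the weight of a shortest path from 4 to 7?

A few of the 4→7 routes:
4 - 5 - 1 - 7: 2 + 4 + 2 = 8
4 - 7: 9
4 - 1 - 7: 5 + 2 = 7
Best route has total 7.

7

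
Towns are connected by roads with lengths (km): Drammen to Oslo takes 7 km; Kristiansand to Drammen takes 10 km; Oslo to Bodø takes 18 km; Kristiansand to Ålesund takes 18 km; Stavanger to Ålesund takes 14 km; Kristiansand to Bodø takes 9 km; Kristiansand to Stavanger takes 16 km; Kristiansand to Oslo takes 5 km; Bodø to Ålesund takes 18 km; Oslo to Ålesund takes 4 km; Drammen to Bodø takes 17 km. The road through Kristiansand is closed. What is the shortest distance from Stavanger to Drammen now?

Routes from Stavanger to Drammen avoiding Kristiansand:
Stavanger→Ålesund→Oslo→Bodø→Drammen: 14 + 4 + 18 + 17 = 53
Stavanger→Ålesund→Bodø→Drammen: 14 + 18 + 17 = 49
Stavanger→Ålesund→Bodø→Oslo→Drammen: 14 + 18 + 18 + 7 = 57
Stavanger→Ålesund→Oslo→Drammen: 14 + 4 + 7 = 25
Best route has total 25 km.

25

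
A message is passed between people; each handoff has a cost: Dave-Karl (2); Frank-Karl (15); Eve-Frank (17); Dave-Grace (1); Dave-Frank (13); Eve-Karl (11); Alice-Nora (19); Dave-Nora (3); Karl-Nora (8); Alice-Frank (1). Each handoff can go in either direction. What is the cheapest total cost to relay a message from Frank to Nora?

16

A few of the Frank→Nora routes:
Frank - Karl - Dave - Nora: 15 + 2 + 3 = 20
Frank - Dave - Nora: 13 + 3 = 16
Frank - Alice - Nora: 1 + 19 = 20
Best route has total 16.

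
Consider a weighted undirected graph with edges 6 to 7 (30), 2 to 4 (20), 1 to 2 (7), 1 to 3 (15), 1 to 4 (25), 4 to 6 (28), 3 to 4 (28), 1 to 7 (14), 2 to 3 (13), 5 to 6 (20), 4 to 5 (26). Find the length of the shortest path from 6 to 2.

Some routes from 6 to 2:
6 - 4 - 1 - 2: 28 + 25 + 7 = 60
6 - 5 - 4 - 2: 20 + 26 + 20 = 66
6 - 4 - 2: 28 + 20 = 48
6 - 7 - 1 - 2: 30 + 14 + 7 = 51
Best route has total 48.

48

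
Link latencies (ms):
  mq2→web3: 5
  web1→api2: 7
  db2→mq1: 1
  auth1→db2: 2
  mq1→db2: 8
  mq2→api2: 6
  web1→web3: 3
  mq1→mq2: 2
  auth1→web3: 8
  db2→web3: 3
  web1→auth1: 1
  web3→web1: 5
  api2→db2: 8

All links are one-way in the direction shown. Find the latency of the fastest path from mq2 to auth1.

Candidate routes:
mq2→web3→web1→auth1: 5 + 5 + 1 = 11
mq2→api2→db2→web3→web1→auth1: 6 + 8 + 3 + 5 + 1 = 23
The minimum is 11 ms.

11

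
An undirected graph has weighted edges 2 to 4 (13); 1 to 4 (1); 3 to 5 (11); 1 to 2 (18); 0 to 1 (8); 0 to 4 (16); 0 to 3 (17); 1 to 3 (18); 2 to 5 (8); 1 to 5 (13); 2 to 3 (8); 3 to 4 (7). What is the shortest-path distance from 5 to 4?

14

Checking several routes:
5→1→4: 13 + 1 = 14
5→2→4: 8 + 13 = 21
5→3→4: 11 + 7 = 18
The minimum is 14.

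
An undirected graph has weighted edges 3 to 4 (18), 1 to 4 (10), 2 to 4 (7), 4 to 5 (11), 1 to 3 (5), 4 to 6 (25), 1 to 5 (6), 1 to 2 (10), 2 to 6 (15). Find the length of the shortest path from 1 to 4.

Some routes from 1 to 4:
1 - 5 - 4: 6 + 11 = 17
1 - 2 - 4: 10 + 7 = 17
1 - 4: 10
Shortest: 10.

10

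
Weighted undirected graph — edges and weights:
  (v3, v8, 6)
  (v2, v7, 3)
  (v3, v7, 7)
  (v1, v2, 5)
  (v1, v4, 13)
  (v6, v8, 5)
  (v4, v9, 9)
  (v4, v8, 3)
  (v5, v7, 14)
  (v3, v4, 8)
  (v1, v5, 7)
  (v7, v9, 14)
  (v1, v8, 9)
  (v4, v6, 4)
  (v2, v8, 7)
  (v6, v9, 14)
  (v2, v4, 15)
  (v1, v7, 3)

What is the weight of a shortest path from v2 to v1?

Checking several routes:
v2 -> v8 -> v3 -> v7 -> v1: 7 + 6 + 7 + 3 = 23
v2 -> v1: 5
v2 -> v8 -> v1: 7 + 9 = 16
v2 -> v7 -> v1: 3 + 3 = 6
v2 -> v7 -> v5 -> v1: 3 + 14 + 7 = 24
v2 -> v8 -> v4 -> v1: 7 + 3 + 13 = 23
Best route has total 5.

5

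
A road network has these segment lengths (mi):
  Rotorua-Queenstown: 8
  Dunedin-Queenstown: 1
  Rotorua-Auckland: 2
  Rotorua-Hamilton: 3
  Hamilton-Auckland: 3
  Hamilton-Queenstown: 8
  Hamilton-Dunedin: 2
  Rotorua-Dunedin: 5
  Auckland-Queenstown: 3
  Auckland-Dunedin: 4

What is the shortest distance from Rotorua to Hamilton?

Checking several routes:
Rotorua-Auckland-Dunedin-Hamilton: 2 + 4 + 2 = 8
Rotorua-Auckland-Queenstown-Dunedin-Hamilton: 2 + 3 + 1 + 2 = 8
Rotorua-Hamilton: 3
Rotorua-Dunedin-Hamilton: 5 + 2 = 7
Rotorua-Queenstown-Dunedin-Hamilton: 8 + 1 + 2 = 11
Rotorua-Auckland-Hamilton: 2 + 3 = 5
Best route has total 3 mi.

3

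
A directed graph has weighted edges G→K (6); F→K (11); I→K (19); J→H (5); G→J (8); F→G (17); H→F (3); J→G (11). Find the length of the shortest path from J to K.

Candidate routes:
J -> H -> F -> K: 5 + 3 + 11 = 19
J -> H -> F -> G -> K: 5 + 3 + 17 + 6 = 31
J -> G -> K: 11 + 6 = 17
The minimum is 17.

17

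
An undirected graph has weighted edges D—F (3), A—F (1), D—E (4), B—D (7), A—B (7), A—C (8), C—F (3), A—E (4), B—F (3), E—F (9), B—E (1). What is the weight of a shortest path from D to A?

4

Some routes from D to A:
D→F→A: 3 + 1 = 4
D→E→B→F→A: 4 + 1 + 3 + 1 = 9
D→E→A: 4 + 4 = 8
D→F→B→E→A: 3 + 3 + 1 + 4 = 11
Best route has total 4.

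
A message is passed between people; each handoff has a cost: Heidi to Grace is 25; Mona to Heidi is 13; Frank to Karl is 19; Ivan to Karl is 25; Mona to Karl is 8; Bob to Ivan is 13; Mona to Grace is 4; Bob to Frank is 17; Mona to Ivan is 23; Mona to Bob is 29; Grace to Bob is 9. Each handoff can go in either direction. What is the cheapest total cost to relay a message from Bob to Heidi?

26

A few of the Bob→Heidi routes:
Bob → Ivan → Mona → Heidi: 13 + 23 + 13 = 49
Bob → Grace → Mona → Heidi: 9 + 4 + 13 = 26
Bob → Grace → Heidi: 9 + 25 = 34
Bob → Mona → Heidi: 29 + 13 = 42
Shortest: 26.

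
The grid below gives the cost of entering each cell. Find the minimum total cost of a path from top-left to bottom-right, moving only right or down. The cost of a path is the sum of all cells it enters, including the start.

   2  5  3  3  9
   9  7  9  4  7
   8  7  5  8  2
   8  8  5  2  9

35

Path (0,0) → (0,1) → (0,2) → (0,3) → (1,3) → (1,4) → (2,4) → (3,4): 2 + 5 + 3 + 3 + 4 + 7 + 2 + 9 = 35.
(Top row then right column would cost 40.)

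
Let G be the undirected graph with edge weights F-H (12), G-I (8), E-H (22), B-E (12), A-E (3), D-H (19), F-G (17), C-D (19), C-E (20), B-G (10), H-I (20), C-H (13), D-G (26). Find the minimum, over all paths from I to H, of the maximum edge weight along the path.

17

Some routes from I to H:
I→G→D→C→H: max(8, 26, 19, 13) = 26
I→H: max(20) = 20
I→G→B→E→C→D→H: max(8, 10, 12, 20, 19, 19) = 20
I→G→B→E→C→H: max(8, 10, 12, 20, 13) = 20
I→G→B→E→H: max(8, 10, 12, 22) = 22
I→G→F→H: max(8, 17, 12) = 17
The minimum achievable maximum is 17.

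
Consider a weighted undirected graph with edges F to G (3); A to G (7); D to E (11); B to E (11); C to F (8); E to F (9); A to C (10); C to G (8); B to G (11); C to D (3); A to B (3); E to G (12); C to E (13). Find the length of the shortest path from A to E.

Comparing a few candidate routes:
A - C - E: 10 + 13 = 23
A - B - E: 3 + 11 = 14
A - G - E: 7 + 12 = 19
A - G - F - E: 7 + 3 + 9 = 19
The minimum is 14.

14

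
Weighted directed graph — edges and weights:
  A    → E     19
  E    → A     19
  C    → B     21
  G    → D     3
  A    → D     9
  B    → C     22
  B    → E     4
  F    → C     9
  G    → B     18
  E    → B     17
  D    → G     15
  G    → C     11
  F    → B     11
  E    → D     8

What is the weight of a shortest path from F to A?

34

Routes from F to A:
F → C → B → E → A: 9 + 21 + 4 + 19 = 53
F → B → E → A: 11 + 4 + 19 = 34
Best route has total 34.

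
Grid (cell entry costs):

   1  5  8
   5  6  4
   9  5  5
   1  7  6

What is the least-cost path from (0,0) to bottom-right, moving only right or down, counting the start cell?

Take [0,0] -> [0,1] -> [1,1] -> [1,2] -> [2,2] -> [3,2] for a total of 1 + 5 + 6 + 4 + 5 + 6 = 27.
For comparison, the top-then-right route costs 29.

27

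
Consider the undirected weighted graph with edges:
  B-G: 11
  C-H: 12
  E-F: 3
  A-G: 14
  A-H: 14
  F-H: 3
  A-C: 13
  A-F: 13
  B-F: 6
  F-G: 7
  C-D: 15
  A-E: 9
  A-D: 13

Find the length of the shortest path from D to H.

A few of the D→H routes:
D -> C -> H: 15 + 12 = 27
D -> A -> H: 13 + 14 = 27
D -> A -> C -> H: 13 + 13 + 12 = 38
D -> A -> G -> F -> H: 13 + 14 + 7 + 3 = 37
D -> A -> E -> F -> H: 13 + 9 + 3 + 3 = 28
D -> A -> F -> H: 13 + 13 + 3 = 29
Best route has total 27.

27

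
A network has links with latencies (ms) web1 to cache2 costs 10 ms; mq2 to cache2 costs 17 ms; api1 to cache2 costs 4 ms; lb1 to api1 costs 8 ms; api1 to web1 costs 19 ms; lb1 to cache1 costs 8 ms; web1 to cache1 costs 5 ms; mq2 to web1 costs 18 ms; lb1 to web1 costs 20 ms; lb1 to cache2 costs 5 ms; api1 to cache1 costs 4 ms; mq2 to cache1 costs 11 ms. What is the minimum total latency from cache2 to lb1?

5

Checking several routes:
cache2 -> web1 -> cache1 -> api1 -> lb1: 10 + 5 + 4 + 8 = 27
cache2 -> lb1: 5
cache2 -> api1 -> cache1 -> lb1: 4 + 4 + 8 = 16
cache2 -> web1 -> cache1 -> lb1: 10 + 5 + 8 = 23
cache2 -> api1 -> lb1: 4 + 8 = 12
Best route has total 5 ms.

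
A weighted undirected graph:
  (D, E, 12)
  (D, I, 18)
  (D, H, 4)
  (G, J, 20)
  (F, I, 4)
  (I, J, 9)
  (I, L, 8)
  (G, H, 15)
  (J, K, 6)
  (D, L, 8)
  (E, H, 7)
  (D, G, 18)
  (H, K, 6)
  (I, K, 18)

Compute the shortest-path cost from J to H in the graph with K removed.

29

A few of the J→H routes:
J-I-L-D-H: 9 + 8 + 8 + 4 = 29
J-I-D-H: 9 + 18 + 4 = 31
J-G-H: 20 + 15 = 35
J-G-D-H: 20 + 18 + 4 = 42
Best route has total 29.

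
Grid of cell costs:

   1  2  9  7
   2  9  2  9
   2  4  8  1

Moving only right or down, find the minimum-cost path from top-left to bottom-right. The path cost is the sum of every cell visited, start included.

18

Path [0,0]→[1,0]→[2,0]→[2,1]→[2,2]→[2,3]: 1 + 2 + 2 + 4 + 8 + 1 = 18.
(Top row then right column would cost 29.)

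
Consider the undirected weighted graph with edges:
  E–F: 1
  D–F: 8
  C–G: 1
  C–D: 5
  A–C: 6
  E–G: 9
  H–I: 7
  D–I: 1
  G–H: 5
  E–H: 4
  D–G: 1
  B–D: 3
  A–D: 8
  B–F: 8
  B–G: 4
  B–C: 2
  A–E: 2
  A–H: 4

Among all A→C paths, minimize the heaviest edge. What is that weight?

Checking several routes:
A-H-G-D-B-C: max(4, 5, 1, 3, 2) = 5
A-H-G-C: max(4, 5, 1) = 5
A-H-G-B-C: max(4, 5, 4, 2) = 5
A-H-G-B-D-C: max(4, 5, 4, 3, 5) = 5
A-H-G-D-C: max(4, 5, 1, 5) = 5
Smallest bottleneck: 5.

5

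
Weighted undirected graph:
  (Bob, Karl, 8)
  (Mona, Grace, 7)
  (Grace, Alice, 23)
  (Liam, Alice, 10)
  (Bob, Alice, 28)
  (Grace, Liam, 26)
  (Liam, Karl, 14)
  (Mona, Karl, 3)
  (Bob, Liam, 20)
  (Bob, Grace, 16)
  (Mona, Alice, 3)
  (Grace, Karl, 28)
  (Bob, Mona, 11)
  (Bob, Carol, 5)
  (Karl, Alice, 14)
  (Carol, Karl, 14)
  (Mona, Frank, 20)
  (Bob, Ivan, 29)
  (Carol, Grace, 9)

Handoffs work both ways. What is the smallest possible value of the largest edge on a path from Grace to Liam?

Some routes from Grace to Liam:
Grace - Mona - Karl - Liam: max(7, 3, 14) = 14
Grace - Mona - Alice - Karl - Liam: max(7, 3, 14, 14) = 14
Grace - Mona - Karl - Alice - Liam: max(7, 3, 14, 10) = 14
Grace - Mona - Alice - Liam: max(7, 3, 10) = 10
Grace - Carol - Bob - Karl - Mona - Alice - Liam: max(9, 5, 8, 3, 3, 10) = 10
Grace - Carol - Bob - Mona - Alice - Liam: max(9, 5, 11, 3, 10) = 11
The minimum achievable maximum is 10.

10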